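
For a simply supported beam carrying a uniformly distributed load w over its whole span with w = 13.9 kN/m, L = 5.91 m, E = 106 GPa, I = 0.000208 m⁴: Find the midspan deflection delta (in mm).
Model: a simply supported beam carrying a uniformly distributed load w over its whole span, so delta = (5·w·L^4) / (384·E·I).
Convert to SI units:
  w = 13.9 kN/m = 13900 N/m
  E = 106 GPa = 1.06 × 10¹¹ Pa
Substitute:
  delta = (5 × 13900 × 5.91^4) / (384 × (1.06 × 10¹¹) × 0.000208)
  delta = 0.01001 m
Convert: delta = 0.01001 m = 10.01 mm
Final answer: delta = 10.01 mm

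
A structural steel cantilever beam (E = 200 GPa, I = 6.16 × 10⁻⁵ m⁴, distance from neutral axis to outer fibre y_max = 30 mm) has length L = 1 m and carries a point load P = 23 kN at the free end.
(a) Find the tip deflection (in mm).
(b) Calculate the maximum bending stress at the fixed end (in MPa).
(a) Tip deflection of a cantilever with an end point load: δ = P·L^3 / (3·E·I). Convert P = 23 kN = 23000 N, E = 200 GPa = 2 × 10¹¹ Pa.
  δ = (23000 × 1^3) / (3 × (2 × 10¹¹) × (6.16 × 10⁻⁵)) = 0.0006223 m = 0.6223 mm
(b) Maximum bending moment at the fixed end: M = P·L = 23000 × 1 = 23000 N·m. Convert y_max = 30 mm = 0.03 m.
  σ = M·y_max / I = (23000 × 0.03) / (6.16 × 10⁻⁵) = 1.12 × 10⁷ Pa = 11.2 MPa
Final answer: (a) δ = 0.6223 mm, (b) σ = 11.2 MPa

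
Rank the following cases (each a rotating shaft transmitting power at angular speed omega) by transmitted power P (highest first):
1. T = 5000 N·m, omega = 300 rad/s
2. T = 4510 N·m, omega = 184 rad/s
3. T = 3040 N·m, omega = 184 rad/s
Model: a rotating shaft transmitting power at angular speed omega, so P = T·omega (SI units).
  Case 1: P = 5000 × 300 = 1.5 × 10⁶ W = 1500 kW
  Case 2: P = 4510 × 184 = 829800 W = 829.8 kW
  Case 3: P = 3040 × 184 = 559400 W = 559.4 kW
Ordering: 1500 kW (case 1) > 829.8 kW (case 2) > 559.4 kW (case 3)
Final answer: 1, 2, 3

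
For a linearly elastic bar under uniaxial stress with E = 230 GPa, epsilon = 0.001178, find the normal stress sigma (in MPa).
Model: a linearly elastic bar under uniaxial stress, so epsilon = sigma / E.
Solve for sigma: sigma = epsilon·E.
Convert to SI units:
  E = 230 GPa = 2.3 × 10¹¹ Pa
Substitute:
  sigma = 0.001178 × (2.3 × 10¹¹)
  sigma = 2.709 × 10⁸ Pa
Convert: sigma = 2.709 × 10⁸ Pa = 270.9 MPa
Final answer: sigma = 270.9 MPa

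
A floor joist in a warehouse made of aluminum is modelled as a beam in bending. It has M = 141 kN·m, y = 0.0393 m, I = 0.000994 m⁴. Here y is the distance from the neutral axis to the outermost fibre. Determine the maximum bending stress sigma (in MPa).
Model: a beam in bending, so sigma = (M·y) / I.
Convert to SI units:
  M = 141 kN·m = 141000 N·m
Substitute:
  sigma = (141000 × 0.0393) / 0.000994
  sigma = 5.575 × 10⁶ Pa
Convert: sigma = 5.575 × 10⁶ Pa = 5.575 MPa
Final answer: sigma = 5.575 MPa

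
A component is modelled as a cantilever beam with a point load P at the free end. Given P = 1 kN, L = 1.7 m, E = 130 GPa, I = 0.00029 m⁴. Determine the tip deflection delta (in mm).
Model: a cantilever beam with a point load P at the free end, so delta = (P·L^3) / (3·E·I).
Convert to SI units:
  P = 1 kN = 1000 N
  E = 130 GPa = 1.3 × 10¹¹ Pa
Substitute:
  delta = (1000 × 1.7^3) / (3 × (1.3 × 10¹¹) × 0.00029)
  delta = 4.344 × 10⁻⁵ m
Convert: delta = 4.344 × 10⁻⁵ m = 0.04344 mm
Final answer: delta = 0.04344 mm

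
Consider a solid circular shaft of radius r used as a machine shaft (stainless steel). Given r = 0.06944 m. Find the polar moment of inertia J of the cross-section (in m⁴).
Model: a solid circular shaft of radius r, so J = (π·r^4) / 2.
Substitute:
  J = (π × 0.06944^4) / 2
  J = 3.652 × 10⁻⁵ m⁴
Final answer: J = 3.652 × 10⁻⁵ m⁴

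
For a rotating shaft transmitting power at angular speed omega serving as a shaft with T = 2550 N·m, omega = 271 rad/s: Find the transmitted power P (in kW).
Model: a rotating shaft transmitting power at angular speed omega, so P = T·omega.
Substitute:
  P = 2550 × 271
  P = 691000 W
Convert: P = 691000 W = 691 kW
Final answer: P = 691 kW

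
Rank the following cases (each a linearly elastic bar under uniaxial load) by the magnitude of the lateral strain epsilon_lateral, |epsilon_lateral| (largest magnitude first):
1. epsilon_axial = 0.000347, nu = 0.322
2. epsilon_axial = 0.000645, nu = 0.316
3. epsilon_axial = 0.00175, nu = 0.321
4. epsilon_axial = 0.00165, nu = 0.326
Model: a linearly elastic bar under uniaxial load, so epsilon_lateral = -nu·epsilon_axial (SI units).
  Case 1: epsilon_lateral = -(0.322 × 0.000347) = -0.0001117
  Case 2: epsilon_lateral = -(0.316 × 0.000645) = -0.0002038
  Case 3: epsilon_lateral = -(0.321 × 0.00175) = -0.0005618
  Case 4: epsilon_lateral = -(0.326 × 0.00165) = -0.0005379
Ordering by |epsilon_lateral|: 0.0005618 (case 3) > 0.0005379 (case 4) > 0.0002038 (case 2) > 0.0001117 (case 1)
Final answer: 3, 4, 2, 1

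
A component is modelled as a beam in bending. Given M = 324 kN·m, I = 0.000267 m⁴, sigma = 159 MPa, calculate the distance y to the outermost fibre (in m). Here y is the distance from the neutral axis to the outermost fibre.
Model: a beam in bending, so sigma = (M·y) / I.
Solve for y: y = (sigma·I) / M.
Convert to SI units:
  M = 324 kN·m = 324000 N·m
  sigma = 159 MPa = 1.59 × 10⁸ Pa
Substitute:
  y = ((1.59 × 10⁸) × 0.000267) / 324000
  y = 0.131 m
Final answer: y = 0.131 m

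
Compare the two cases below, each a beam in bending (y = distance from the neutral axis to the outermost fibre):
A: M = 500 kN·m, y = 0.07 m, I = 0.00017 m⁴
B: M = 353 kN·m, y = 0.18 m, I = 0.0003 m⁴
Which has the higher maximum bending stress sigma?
Model: a beam in bending (y = distance from the neutral axis to the outermost fibre), so sigma = (M·y) / I (SI units).
  A: sigma = (500000 × 0.07) / 0.00017 = 2.059 × 10⁸ Pa = 205.9 MPa
  B: sigma = (353000 × 0.18) / 0.0003 = 2.118 × 10⁸ Pa = 211.8 MPa
211.8 MPa > 205.9 MPa, so B is larger.
Final answer: B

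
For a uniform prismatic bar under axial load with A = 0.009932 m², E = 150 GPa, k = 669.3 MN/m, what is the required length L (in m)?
Model: a uniform prismatic bar under axial load, so k = (A·E) / L.
Solve for L: L = (A·E) / k.
Convert to SI units:
  E = 150 GPa = 1.5 × 10¹¹ Pa
  k = 669.3 MN/m = 6.693 × 10⁸ N/m
Substitute:
  L = (0.009932 × (1.5 × 10¹¹)) / (6.693 × 10⁸)
  L = 2.226 m
Final answer: L = 2.226 m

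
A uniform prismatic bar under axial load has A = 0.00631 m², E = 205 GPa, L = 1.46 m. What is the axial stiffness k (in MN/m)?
Model: a uniform prismatic bar under axial load, so k = (A·E) / L.
Convert to SI units:
  E = 205 GPa = 2.05 × 10¹¹ Pa
Substitute:
  k = (0.00631 × (2.05 × 10¹¹)) / 1.46
  k = 8.86 × 10⁸ N/m
Convert: k = 8.86 × 10⁸ N/m = 886 MN/m
Final answer: k = 886 MN/m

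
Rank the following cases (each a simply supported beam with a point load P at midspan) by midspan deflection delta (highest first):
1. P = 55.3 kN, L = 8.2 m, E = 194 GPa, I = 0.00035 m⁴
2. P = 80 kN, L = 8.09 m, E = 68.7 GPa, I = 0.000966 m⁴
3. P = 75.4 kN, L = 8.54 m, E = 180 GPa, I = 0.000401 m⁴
Model: a simply supported beam with a point load P at midspan, so delta = (P·L^3) / (48·E·I) (SI units).
  Case 1: delta = (55300 × 8.2^3) / (48 × (1.94 × 10¹¹) × 0.00035) = 0.009355 m = 9.355 mm
  Case 2: delta = (80000 × 8.09^3) / (48 × (6.87 × 10¹⁰) × 0.000966) = 0.0133 m = 13.3 mm
  Case 3: delta = (75400 × 8.54^3) / (48 × (1.8 × 10¹¹) × 0.000401) = 0.01355 m = 13.55 mm
Ordering: 13.55 mm (case 3) > 13.3 mm (case 2) > 9.355 mm (case 1)
Final answer: 3, 2, 1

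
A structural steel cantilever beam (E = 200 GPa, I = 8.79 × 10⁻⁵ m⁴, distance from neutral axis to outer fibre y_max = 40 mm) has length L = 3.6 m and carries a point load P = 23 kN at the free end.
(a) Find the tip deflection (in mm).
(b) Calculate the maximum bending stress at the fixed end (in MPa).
(a) Tip deflection of a cantilever with an end point load: δ = P·L^3 / (3·E·I). Convert P = 23 kN = 23000 N, E = 200 GPa = 2 × 10¹¹ Pa.
  δ = (23000 × 3.6^3) / (3 × (2 × 10¹¹) × (8.79 × 10⁻⁵)) = 0.02035 m = 20.35 mm
(b) Maximum bending moment at the fixed end: M = P·L = 23000 × 3.6 = 82800 N·m. Convert y_max = 40 mm = 0.04 m.
  σ = M·y_max / I = (82800 × 0.04) / (8.79 × 10⁻⁵) = 3.768 × 10⁷ Pa = 37.68 MPa
Final answer: (a) δ = 20.35 mm, (b) σ = 37.68 MPa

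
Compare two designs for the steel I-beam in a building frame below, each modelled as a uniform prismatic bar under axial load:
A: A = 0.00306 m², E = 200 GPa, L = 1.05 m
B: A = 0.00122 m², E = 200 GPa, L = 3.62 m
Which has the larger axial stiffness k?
Model: a uniform prismatic bar under axial load, so k = (A·E) / L (SI units).
  A: k = (0.00306 × (2 × 10¹¹)) / 1.05 = 5.829 × 10⁸ N/m = 582.9 MN/m
  B: k = (0.00122 × (2 × 10¹¹)) / 3.62 = 6.74 × 10⁷ N/m = 67.4 MN/m
582.9 MN/m > 67.4 MN/m, so A is larger.
Final answer: A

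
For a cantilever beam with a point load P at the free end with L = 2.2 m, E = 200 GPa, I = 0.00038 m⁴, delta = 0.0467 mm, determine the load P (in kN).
Model: a cantilever beam with a point load P at the free end, so delta = (P·L^3) / (3·E·I).
Solve for P: P = (3·delta·E·I) / L^3.
Convert to SI units:
  E = 200 GPa = 2 × 10¹¹ Pa
  delta = 0.0467 mm = 4.67 × 10⁻⁵ m
Substitute:
  P = (3 × (4.67 × 10⁻⁵) × (2 × 10¹¹) × 0.00038) / 2.2^3
  P = 1000 N
Convert: P = 1000 N = 1 kN
Final answer: P = 1 kN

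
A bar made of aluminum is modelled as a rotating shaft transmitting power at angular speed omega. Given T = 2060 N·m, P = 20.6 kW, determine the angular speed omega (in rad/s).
Model: a rotating shaft transmitting power at angular speed omega, so P = T·omega.
Solve for omega: omega = P / T.
Convert to SI units:
  P = 20.6 kW = 20600 W
Substitute:
  omega = 20600 / 2060
  omega = 10 rad/s
Final answer: omega = 10 rad/s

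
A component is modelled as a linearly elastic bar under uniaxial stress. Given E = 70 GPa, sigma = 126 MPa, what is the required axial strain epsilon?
Model: a linearly elastic bar under uniaxial stress, so sigma = E·epsilon.
Solve for epsilon: epsilon = sigma / E.
Convert to SI units:
  E = 70 GPa = 7 × 10¹⁰ Pa
  sigma = 126 MPa = 1.26 × 10⁸ Pa
Substitute:
  epsilon = (1.26 × 10⁸) / (7 × 10¹⁰)
  epsilon = 0.0018
Final answer: epsilon = 0.0018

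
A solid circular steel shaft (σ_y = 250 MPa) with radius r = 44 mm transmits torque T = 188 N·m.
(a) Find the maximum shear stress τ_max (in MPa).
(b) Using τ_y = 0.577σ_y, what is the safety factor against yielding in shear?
(a) For a solid circular shaft, τ_max = T·r/J with J = π·r^4/2, i.e. τ_max = 2·T / (π·r^3). Convert r = 44 mm = 0.044 m.
  τ_max = (2 × 188) / (π × 0.044^3) = 1.405 × 10⁶ Pa = 1.405 MPa
(b) τ_y = 0.577 × 250 = 144.25 MPa
  SF = τ_y/τ_max = 144.25 / 1.405 = 102.7
Final answer: (a) τ_max = 1.405 MPa, (b) SF = 102.7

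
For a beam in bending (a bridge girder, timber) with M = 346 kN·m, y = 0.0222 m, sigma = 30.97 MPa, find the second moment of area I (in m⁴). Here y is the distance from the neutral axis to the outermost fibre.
Model: a beam in bending, so sigma = (M·y) / I.
Solve for I: I = (M·y) / sigma.
Convert to SI units:
  M = 346 kN·m = 346000 N·m
  sigma = 30.97 MPa = 3.097 × 10⁷ Pa
Substitute:
  I = (346000 × 0.0222) / (3.097 × 10⁷)
  I = 0.000248 m⁴
Final answer: I = 0.000248 m⁴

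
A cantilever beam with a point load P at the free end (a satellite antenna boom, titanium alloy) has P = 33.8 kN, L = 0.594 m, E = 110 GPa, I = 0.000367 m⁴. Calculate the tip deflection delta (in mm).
Model: a cantilever beam with a point load P at the free end, so delta = (P·L^3) / (3·E·I).
Convert to SI units:
  P = 33.8 kN = 33800 N
  E = 110 GPa = 1.1 × 10¹¹ Pa
Substitute:
  delta = (33800 × 0.594^3) / (3 × (1.1 × 10¹¹) × 0.000367)
  delta = 5.849 × 10⁻⁵ m
Convert: delta = 5.849 × 10⁻⁵ m = 0.05849 mm
Final answer: delta = 0.05849 mm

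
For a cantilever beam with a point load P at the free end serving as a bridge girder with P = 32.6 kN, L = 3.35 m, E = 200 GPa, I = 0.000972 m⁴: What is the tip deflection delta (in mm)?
Model: a cantilever beam with a point load P at the free end, so delta = (P·L^3) / (3·E·I).
Convert to SI units:
  P = 32.6 kN = 32600 N
  E = 200 GPa = 2 × 10¹¹ Pa
Substitute:
  delta = (32600 × 3.35^3) / (3 × (2 × 10¹¹) × 0.000972)
  delta = 0.002102 m
Convert: delta = 0.002102 m = 2.102 mm
Final answer: delta = 2.102 mm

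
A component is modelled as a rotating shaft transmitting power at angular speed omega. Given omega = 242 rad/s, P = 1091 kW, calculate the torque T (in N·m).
Model: a rotating shaft transmitting power at angular speed omega, so P = T·omega.
Solve for T: T = P / omega.
Convert to SI units:
  P = 1091 kW = 1.091 × 10⁶ W
Substitute:
  T = (1.091 × 10⁶) / 242
  T = 4508 N·m
Final answer: T = 4508 N·m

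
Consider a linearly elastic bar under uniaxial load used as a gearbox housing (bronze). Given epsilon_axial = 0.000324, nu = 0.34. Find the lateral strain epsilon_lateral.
Model: a linearly elastic bar under uniaxial load, so epsilon_lateral = -nu·epsilon_axial.
Substitute:
  epsilon_lateral = -(0.34 × 0.000324)
  epsilon_lateral = -0.0001102
Final answer: epsilon_lateral = -0.0001102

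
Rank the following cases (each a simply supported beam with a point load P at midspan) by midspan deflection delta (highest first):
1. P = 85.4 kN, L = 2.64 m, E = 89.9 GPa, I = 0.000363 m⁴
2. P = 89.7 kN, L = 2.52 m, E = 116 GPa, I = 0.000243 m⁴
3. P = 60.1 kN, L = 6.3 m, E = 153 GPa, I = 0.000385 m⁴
Model: a simply supported beam with a point load P at midspan, so delta = (P·L^3) / (48·E·I) (SI units).
  Case 1: delta = (85400 × 2.64^3) / (48 × (8.99 × 10¹⁰) × 0.000363) = 0.001003 m = 1.003 mm
  Case 2: delta = (89700 × 2.52^3) / (48 × (1.16 × 10¹¹) × 0.000243) = 0.001061 m = 1.061 mm
  Case 3: delta = (60100 × 6.3^3) / (48 × (1.53 × 10¹¹) × 0.000385) = 0.005315 m = 5.315 mm
Ordering: 5.315 mm (case 3) > 1.061 mm (case 2) > 1.003 mm (case 1)
Final answer: 3, 2, 1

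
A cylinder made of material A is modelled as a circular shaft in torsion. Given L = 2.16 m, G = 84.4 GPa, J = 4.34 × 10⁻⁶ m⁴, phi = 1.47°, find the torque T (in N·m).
Model: a circular shaft in torsion, so phi = (T·L) / (G·J).
Solve for T: T = (phi·G·J) / L.
Convert to SI units:
  G = 84.4 GPa = 8.44 × 10¹⁰ Pa
  phi = 1.47° = 0.02566 rad
Substitute:
  T = (0.02566 × (8.44 × 10¹⁰) × (4.34 × 10⁻⁶)) / 2.16
  T = 4351 N·m
Final answer: T = 4351 N·m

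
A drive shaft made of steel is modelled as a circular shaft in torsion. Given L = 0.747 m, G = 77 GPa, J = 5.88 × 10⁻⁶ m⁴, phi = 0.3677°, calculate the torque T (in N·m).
Model: a circular shaft in torsion, so phi = (T·L) / (G·J).
Solve for T: T = (phi·G·J) / L.
Convert to SI units:
  G = 77 GPa = 7.7 × 10¹⁰ Pa
  phi = 0.3677° = 0.006418 rad
Substitute:
  T = (0.006418 × (7.7 × 10¹⁰) × (5.88 × 10⁻⁶)) / 0.747
  T = 3890 N·m
Final answer: T = 3890 N·m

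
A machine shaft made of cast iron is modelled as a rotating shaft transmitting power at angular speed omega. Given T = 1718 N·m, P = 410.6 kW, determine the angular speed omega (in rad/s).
Model: a rotating shaft transmitting power at angular speed omega, so P = T·omega.
Solve for omega: omega = P / T.
Convert to SI units:
  P = 410.6 kW = 410600 W
Substitute:
  omega = 410600 / 1718
  omega = 239 rad/s
Final answer: omega = 239 rad/s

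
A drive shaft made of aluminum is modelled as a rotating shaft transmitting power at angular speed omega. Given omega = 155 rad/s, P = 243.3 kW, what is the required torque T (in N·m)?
Model: a rotating shaft transmitting power at angular speed omega, so P = T·omega.
Solve for T: T = P / omega.
Convert to SI units:
  P = 243.3 kW = 243300 W
Substitute:
  T = 243300 / 155
  T = 1570 N·m
Final answer: T = 1570 N·m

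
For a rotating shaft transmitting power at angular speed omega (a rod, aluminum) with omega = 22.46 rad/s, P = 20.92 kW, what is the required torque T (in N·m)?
Model: a rotating shaft transmitting power at angular speed omega, so P = T·omega.
Solve for T: T = P / omega.
Convert to SI units:
  P = 20.92 kW = 20920 W
Substitute:
  T = 20920 / 22.46
  T = 931.4 N·m
Final answer: T = 931.4 N·m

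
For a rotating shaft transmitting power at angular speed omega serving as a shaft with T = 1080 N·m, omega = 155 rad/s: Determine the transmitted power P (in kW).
Model: a rotating shaft transmitting power at angular speed omega, so P = T·omega.
Substitute:
  P = 1080 × 155
  P = 167400 W
Convert: P = 167400 W = 167.4 kW
Final answer: P = 167.4 kW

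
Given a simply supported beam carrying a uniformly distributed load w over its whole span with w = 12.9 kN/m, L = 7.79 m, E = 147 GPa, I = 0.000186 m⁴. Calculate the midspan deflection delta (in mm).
Model: a simply supported beam carrying a uniformly distributed load w over its whole span, so delta = (5·w·L^4) / (384·E·I).
Convert to SI units:
  w = 12.9 kN/m = 12900 N/m
  E = 147 GPa = 1.47 × 10¹¹ Pa
Substitute:
  delta = (5 × 12900 × 7.79^4) / (384 × (1.47 × 10¹¹) × 0.000186)
  delta = 0.02262 m
Convert: delta = 0.02262 m = 22.62 mm
Final answer: delta = 22.62 mm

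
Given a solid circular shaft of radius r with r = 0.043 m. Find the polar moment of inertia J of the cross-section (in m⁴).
Model: a solid circular shaft of radius r, so J = (π·r^4) / 2.
Substitute:
  J = (π × 0.043^4) / 2
  J = 5.37 × 10⁻⁶ m⁴
Final answer: J = 5.37 × 10⁻⁶ m⁴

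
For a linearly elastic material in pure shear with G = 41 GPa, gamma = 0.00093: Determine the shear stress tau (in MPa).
Model: a linearly elastic material in pure shear, so tau = G·gamma.
Convert to SI units:
  G = 41 GPa = 4.1 × 10¹⁰ Pa
Substitute:
  tau = (4.1 × 10¹⁰) × 0.00093
  tau = 3.813 × 10⁷ Pa
Convert: tau = 3.813 × 10⁷ Pa = 38.13 MPa
Final answer: tau = 38.13 MPa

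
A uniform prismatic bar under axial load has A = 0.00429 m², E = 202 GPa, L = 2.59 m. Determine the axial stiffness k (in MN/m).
Model: a uniform prismatic bar under axial load, so k = (A·E) / L.
Convert to SI units:
  E = 202 GPa = 2.02 × 10¹¹ Pa
Substitute:
  k = (0.00429 × (2.02 × 10¹¹)) / 2.59
  k = 3.346 × 10⁸ N/m
Convert: k = 3.346 × 10⁸ N/m = 334.6 MN/m
Final answer: k = 334.6 MN/m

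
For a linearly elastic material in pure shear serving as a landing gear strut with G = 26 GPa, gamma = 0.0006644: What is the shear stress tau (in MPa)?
Model: a linearly elastic material in pure shear, so tau = G·gamma.
Convert to SI units:
  G = 26 GPa = 2.6 × 10¹⁰ Pa
Substitute:
  tau = (2.6 × 10¹⁰) × 0.0006644
  tau = 1.727 × 10⁷ Pa
Convert: tau = 1.727 × 10⁷ Pa = 17.27 MPa
Final answer: tau = 17.27 MPa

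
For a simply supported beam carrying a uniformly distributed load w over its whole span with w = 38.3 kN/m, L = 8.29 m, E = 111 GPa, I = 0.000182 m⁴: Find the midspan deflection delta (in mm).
Model: a simply supported beam carrying a uniformly distributed load w over its whole span, so delta = (5·w·L^4) / (384·E·I).
Convert to SI units:
  w = 38.3 kN/m = 38300 N/m
  E = 111 GPa = 1.11 × 10¹¹ Pa
Substitute:
  delta = (5 × 38300 × 8.29^4) / (384 × (1.11 × 10¹¹) × 0.000182)
  delta = 0.1166 m
Convert: delta = 0.1166 m = 116.6 mm
Final answer: delta = 116.6 mm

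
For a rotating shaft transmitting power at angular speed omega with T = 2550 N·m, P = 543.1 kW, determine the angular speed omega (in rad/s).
Model: a rotating shaft transmitting power at angular speed omega, so P = T·omega.
Solve for omega: omega = P / T.
Convert to SI units:
  P = 543.1 kW = 543100 W
Substitute:
  omega = 543100 / 2550
  omega = 213 rad/s
Final answer: omega = 213 rad/s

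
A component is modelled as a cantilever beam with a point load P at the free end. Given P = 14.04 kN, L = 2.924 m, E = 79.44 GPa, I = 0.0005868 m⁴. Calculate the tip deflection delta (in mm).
Model: a cantilever beam with a point load P at the free end, so delta = (P·L^3) / (3·E·I).
Convert to SI units:
  P = 14.04 kN = 14040 N
  E = 79.44 GPa = 7.944 × 10¹⁰ Pa
Substitute:
  delta = (14040 × 2.924^3) / (3 × (7.944 × 10¹⁰) × 0.0005868)
  delta = 0.00251 m
Convert: delta = 0.00251 m = 2.51 mm
Final answer: delta = 2.51 mm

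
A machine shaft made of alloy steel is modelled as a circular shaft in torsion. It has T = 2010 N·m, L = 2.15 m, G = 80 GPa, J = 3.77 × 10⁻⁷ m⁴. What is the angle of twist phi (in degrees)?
Model: a circular shaft in torsion, so phi = (T·L) / (G·J).
Convert to SI units:
  G = 80 GPa = 8 × 10¹⁰ Pa
Substitute:
  phi = (2010 × 2.15) / ((8 × 10¹⁰) × (3.77 × 10⁻⁷))
  phi = 0.1433 rad
Convert to degrees: phi = 0.1433 × 180/π = 8.21°
Final answer: phi = 8.21°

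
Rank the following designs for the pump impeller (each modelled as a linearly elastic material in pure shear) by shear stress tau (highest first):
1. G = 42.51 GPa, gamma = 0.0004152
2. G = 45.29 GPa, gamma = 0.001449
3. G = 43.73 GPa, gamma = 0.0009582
Model: a linearly elastic material in pure shear, so tau = G·gamma (SI units).
  Case 1: tau = (4.251 × 10¹⁰) × 0.0004152 = 1.765 × 10⁷ Pa = 17.65 MPa
  Case 2: tau = (4.529 × 10¹⁰) × 0.001449 = 6.563 × 10⁷ Pa = 65.63 MPa
  Case 3: tau = (4.373 × 10¹⁰) × 0.0009582 = 4.19 × 10⁷ Pa = 41.9 MPa
Ordering: 65.63 MPa (case 2) > 41.9 MPa (case 3) > 17.65 MPa (case 1)
Final answer: 2, 3, 1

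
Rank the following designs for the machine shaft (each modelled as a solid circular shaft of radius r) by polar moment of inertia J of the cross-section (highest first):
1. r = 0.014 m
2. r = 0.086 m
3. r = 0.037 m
Model: a solid circular shaft of radius r, so J = (π·r^4) / 2 (SI units).
  Case 1: J = (π × 0.014^4) / 2 = 6.034 × 10⁻⁸ m⁴
  Case 2: J = (π × 0.086^4) / 2 = 8.592 × 10⁻⁵ m⁴
  Case 3: J = (π × 0.037^4) / 2 = 2.944 × 10⁻⁶ m⁴
Ordering: 8.592 × 10⁻⁵ m⁴ (case 2) > 2.944 × 10⁻⁶ m⁴ (case 3) > 6.034 × 10⁻⁸ m⁴ (case 1)
Final answer: 2, 3, 1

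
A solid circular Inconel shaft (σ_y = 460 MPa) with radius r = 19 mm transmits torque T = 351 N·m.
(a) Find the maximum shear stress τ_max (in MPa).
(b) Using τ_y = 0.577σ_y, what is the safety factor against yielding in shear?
(a) For a solid circular shaft, τ_max = T·r/J with J = π·r^4/2, i.e. τ_max = 2·T / (π·r^3). Convert r = 19 mm = 0.019 m.
  τ_max = (2 × 351) / (π × 0.019^3) = 3.258 × 10⁷ Pa = 32.58 MPa
(b) τ_y = 0.577 × 460 = 265.42 MPa
  SF = τ_y/τ_max = 265.42 / 32.58 = 8.147
Final answer: (a) τ_max = 32.58 MPa, (b) SF = 8.147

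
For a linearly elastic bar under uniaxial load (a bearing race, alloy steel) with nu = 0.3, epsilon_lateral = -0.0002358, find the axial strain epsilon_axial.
Model: a linearly elastic bar under uniaxial load, so epsilon_lateral = -nu·epsilon_axial.
Solve for epsilon_axial: epsilon_axial = -epsilon_lateral / nu.
Substitute:
  epsilon_axial = -(-0.0002358) / 0.3
  epsilon_axial = 0.000786
Final answer: epsilon_axial = 0.000786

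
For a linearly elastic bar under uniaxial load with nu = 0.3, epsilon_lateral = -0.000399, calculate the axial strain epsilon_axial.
Model: a linearly elastic bar under uniaxial load, so epsilon_lateral = -nu·epsilon_axial.
Solve for epsilon_axial: epsilon_axial = -epsilon_lateral / nu.
Substitute:
  epsilon_axial = -(-0.000399) / 0.3
  epsilon_axial = 0.00133
Final answer: epsilon_axial = 0.00133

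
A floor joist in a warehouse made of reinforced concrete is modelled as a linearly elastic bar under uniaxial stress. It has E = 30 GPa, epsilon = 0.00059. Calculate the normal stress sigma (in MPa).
Model: a linearly elastic bar under uniaxial stress, so sigma = E·epsilon.
Convert to SI units:
  E = 30 GPa = 3 × 10¹⁰ Pa
Substitute:
  sigma = (3 × 10¹⁰) × 0.00059
  sigma = 1.77 × 10⁷ Pa
Convert: sigma = 1.77 × 10⁷ Pa = 17.7 MPa
Final answer: sigma = 17.7 MPa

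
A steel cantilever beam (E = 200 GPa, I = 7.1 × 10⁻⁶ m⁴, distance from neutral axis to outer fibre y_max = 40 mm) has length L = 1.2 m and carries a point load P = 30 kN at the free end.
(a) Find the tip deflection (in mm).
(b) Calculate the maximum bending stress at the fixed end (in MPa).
(a) Tip deflection of a cantilever with an end point load: δ = P·L^3 / (3·E·I). Convert P = 30 kN = 30000 N, E = 200 GPa = 2 × 10¹¹ Pa.
  δ = (30000 × 1.2^3) / (3 × (2 × 10¹¹) × (7.1 × 10⁻⁶)) = 0.01217 m = 12.17 mm
(b) Maximum bending moment at the fixed end: M = P·L = 30000 × 1.2 = 36000 N·m. Convert y_max = 40 mm = 0.04 m.
  σ = M·y_max / I = (36000 × 0.04) / (7.1 × 10⁻⁶) = 2.028 × 10⁸ Pa = 202.8 MPa
Final answer: (a) δ = 12.17 mm, (b) σ = 202.8 MPa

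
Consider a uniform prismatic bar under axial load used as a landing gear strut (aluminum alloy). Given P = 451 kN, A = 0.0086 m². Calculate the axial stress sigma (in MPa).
Model: a uniform prismatic bar under axial load, so sigma = P / A.
Convert to SI units:
  P = 451 kN = 451000 N
Substitute:
  sigma = 451000 / 0.0086
  sigma = 5.244 × 10⁷ Pa
Convert: sigma = 5.244 × 10⁷ Pa = 52.44 MPa
Final answer: sigma = 52.44 MPa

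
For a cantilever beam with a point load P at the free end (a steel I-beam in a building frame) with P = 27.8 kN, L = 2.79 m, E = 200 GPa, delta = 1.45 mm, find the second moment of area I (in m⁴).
Model: a cantilever beam with a point load P at the free end, so delta = (P·L^3) / (3·E·I).
Solve for I: I = (P·L^3) / (3·delta·E).
Convert to SI units:
  P = 27.8 kN = 27800 N
  E = 200 GPa = 2 × 10¹¹ Pa
  delta = 1.45 mm = 0.00145 m
Substitute:
  I = (27800 × 2.79^3) / (3 × 0.00145 × (2 × 10¹¹))
  I = 0.000694 m⁴
Final answer: I = 0.000694 m⁴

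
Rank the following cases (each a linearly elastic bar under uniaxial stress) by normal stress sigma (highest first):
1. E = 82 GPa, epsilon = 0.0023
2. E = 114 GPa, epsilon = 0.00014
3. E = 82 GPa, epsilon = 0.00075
Model: a linearly elastic bar under uniaxial stress, so sigma = E·epsilon (SI units).
  Case 1: sigma = (8.2 × 10¹⁰) × 0.0023 = 1.886 × 10⁸ Pa = 188.6 MPa
  Case 2: sigma = (1.14 × 10¹¹) × 0.00014 = 1.596 × 10⁷ Pa = 15.96 MPa
  Case 3: sigma = (8.2 × 10¹⁰) × 0.00075 = 6.15 × 10⁷ Pa = 61.5 MPa
Ordering: 188.6 MPa (case 1) > 61.5 MPa (case 3) > 15.96 MPa (case 2)
Final answer: 1, 3, 2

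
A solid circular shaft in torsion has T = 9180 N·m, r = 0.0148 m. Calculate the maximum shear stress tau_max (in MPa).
Model: a solid circular shaft in torsion, so tau_max = (2·T) / (π·r^3).
Substitute:
  tau_max = (2 × 9180) / (π × 0.0148^3)
  tau_max = 1.803 × 10⁹ Pa
Convert: tau_max = 1.803 × 10⁹ Pa = 1803 MPa
Final answer: tau_max = 1803 MPa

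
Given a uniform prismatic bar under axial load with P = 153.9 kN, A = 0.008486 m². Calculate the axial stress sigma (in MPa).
Model: a uniform prismatic bar under axial load, so sigma = P / A.
Convert to SI units:
  P = 153.9 kN = 153900 N
Substitute:
  sigma = 153900 / 0.008486
  sigma = 1.814 × 10⁷ Pa
Convert: sigma = 1.814 × 10⁷ Pa = 18.14 MPa
Final answer: sigma = 18.14 MPa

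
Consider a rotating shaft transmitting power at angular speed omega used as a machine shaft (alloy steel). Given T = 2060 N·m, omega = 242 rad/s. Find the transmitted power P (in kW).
Model: a rotating shaft transmitting power at angular speed omega, so P = T·omega.
Substitute:
  P = 2060 × 242
  P = 498500 W
Convert: P = 498500 W = 498.5 kW
Final answer: P = 498.5 kW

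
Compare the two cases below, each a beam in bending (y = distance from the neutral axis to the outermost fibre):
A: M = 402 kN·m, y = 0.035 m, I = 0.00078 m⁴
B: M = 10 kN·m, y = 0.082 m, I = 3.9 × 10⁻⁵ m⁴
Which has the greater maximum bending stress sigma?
Model: a beam in bending (y = distance from the neutral axis to the outermost fibre), so sigma = (M·y) / I (SI units).
  A: sigma = (402000 × 0.035) / 0.00078 = 1.804 × 10⁷ Pa = 18.04 MPa
  B: sigma = (10000 × 0.082) / (3.9 × 10⁻⁵) = 2.103 × 10⁷ Pa = 21.03 MPa
21.03 MPa > 18.04 MPa, so B is larger.
Final answer: B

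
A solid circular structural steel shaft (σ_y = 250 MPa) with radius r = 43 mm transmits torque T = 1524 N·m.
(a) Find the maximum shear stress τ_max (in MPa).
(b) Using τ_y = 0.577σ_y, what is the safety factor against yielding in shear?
(a) For a solid circular shaft, τ_max = T·r/J with J = π·r^4/2, i.e. τ_max = 2·T / (π·r^3). Convert r = 43 mm = 0.043 m.
  τ_max = (2 × 1524) / (π × 0.043^3) = 1.22 × 10⁷ Pa = 12.2 MPa
(b) τ_y = 0.577 × 250 = 144.25 MPa
  SF = τ_y/τ_max = 144.25 / 12.2 = 11.82
Final answer: (a) τ_max = 12.2 MPa, (b) SF = 11.82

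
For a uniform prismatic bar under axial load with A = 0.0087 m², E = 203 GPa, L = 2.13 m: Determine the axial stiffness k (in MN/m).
Model: a uniform prismatic bar under axial load, so k = (A·E) / L.
Convert to SI units:
  E = 203 GPa = 2.03 × 10¹¹ Pa
Substitute:
  k = (0.0087 × (2.03 × 10¹¹)) / 2.13
  k = 8.292 × 10⁸ N/m
Convert: k = 8.292 × 10⁸ N/m = 829.2 MN/m
Final answer: k = 829.2 MN/m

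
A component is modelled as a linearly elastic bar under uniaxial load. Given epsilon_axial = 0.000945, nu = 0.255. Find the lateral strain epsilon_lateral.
Model: a linearly elastic bar under uniaxial load, so epsilon_lateral = -nu·epsilon_axial.
Substitute:
  epsilon_lateral = -(0.255 × 0.000945)
  epsilon_lateral = -0.000241
Final answer: epsilon_lateral = -0.000241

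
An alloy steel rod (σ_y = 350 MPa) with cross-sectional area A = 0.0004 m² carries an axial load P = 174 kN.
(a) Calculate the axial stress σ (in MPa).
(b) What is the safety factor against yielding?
(a) Axial stress σ = P/A. Convert P = 174 kN = 174000 N.
  σ = 174000 / 0.0004 = 4.35 × 10⁸ Pa = 435 MPa
(b) Safety factor SF = σ_y/σ = 350 / 435 = 0.8046
Final answer: (a) σ = 435 MPa, (b) SF = 0.8046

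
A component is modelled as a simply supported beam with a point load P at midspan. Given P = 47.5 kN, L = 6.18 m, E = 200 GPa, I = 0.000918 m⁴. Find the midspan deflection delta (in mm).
Model: a simply supported beam with a point load P at midspan, so delta = (P·L^3) / (48·E·I).
Convert to SI units:
  P = 47.5 kN = 47500 N
  E = 200 GPa = 2 × 10¹¹ Pa
Substitute:
  delta = (47500 × 6.18^3) / (48 × (2 × 10¹¹) × 0.000918)
  delta = 0.001272 m
Convert: delta = 0.001272 m = 1.272 mm
Final answer: delta = 1.272 mm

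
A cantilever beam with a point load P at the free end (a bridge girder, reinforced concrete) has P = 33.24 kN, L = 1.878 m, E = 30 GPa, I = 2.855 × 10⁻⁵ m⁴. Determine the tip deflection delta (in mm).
Model: a cantilever beam with a point load P at the free end, so delta = (P·L^3) / (3·E·I).
Convert to SI units:
  P = 33.24 kN = 33240 N
  E = 30 GPa = 3 × 10¹⁰ Pa
Substitute:
  delta = (33240 × 1.878^3) / (3 × (3 × 10¹⁰) × (2.855 × 10⁻⁵))
  delta = 0.08568 m
Convert: delta = 0.08568 m = 85.68 mm
Final answer: delta = 85.68 mm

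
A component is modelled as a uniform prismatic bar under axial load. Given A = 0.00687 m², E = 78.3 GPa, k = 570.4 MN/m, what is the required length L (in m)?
Model: a uniform prismatic bar under axial load, so k = (A·E) / L.
Solve for L: L = (A·E) / k.
Convert to SI units:
  E = 78.3 GPa = 7.83 × 10¹⁰ Pa
  k = 570.4 MN/m = 5.704 × 10⁸ N/m
Substitute:
  L = (0.00687 × (7.83 × 10¹⁰)) / (5.704 × 10⁸)
  L = 0.9431 m
Final answer: L = 0.9431 m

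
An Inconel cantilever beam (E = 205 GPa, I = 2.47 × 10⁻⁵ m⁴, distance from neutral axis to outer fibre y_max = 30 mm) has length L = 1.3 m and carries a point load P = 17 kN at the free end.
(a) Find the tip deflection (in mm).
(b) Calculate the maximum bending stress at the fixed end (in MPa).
(a) Tip deflection of a cantilever with an end point load: δ = P·L^3 / (3·E·I). Convert P = 17 kN = 17000 N, E = 205 GPa = 2.05 × 10¹¹ Pa.
  δ = (17000 × 1.3^3) / (3 × (2.05 × 10¹¹) × (2.47 × 10⁻⁵)) = 0.002459 m = 2.459 mm
(b) Maximum bending moment at the fixed end: M = P·L = 17000 × 1.3 = 22100 N·m. Convert y_max = 30 mm = 0.03 m.
  σ = M·y_max / I = (22100 × 0.03) / (2.47 × 10⁻⁵) = 2.684 × 10⁷ Pa = 26.84 MPa
Final answer: (a) δ = 2.459 mm, (b) σ = 26.84 MPa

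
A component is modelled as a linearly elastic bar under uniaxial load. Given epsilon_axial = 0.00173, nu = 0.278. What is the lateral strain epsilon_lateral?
Model: a linearly elastic bar under uniaxial load, so epsilon_lateral = -nu·epsilon_axial.
Substitute:
  epsilon_lateral = -(0.278 × 0.00173)
  epsilon_lateral = -0.0004809
Final answer: epsilon_lateral = -0.0004809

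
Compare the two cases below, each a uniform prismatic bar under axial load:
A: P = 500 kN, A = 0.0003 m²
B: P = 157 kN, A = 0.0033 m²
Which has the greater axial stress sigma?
Model: a uniform prismatic bar under axial load, so sigma = P / A (SI units).
  A: sigma = 500000 / 0.0003 = 1.667 × 10⁹ Pa = 1667 MPa
  B: sigma = 157000 / 0.0033 = 4.758 × 10⁷ Pa = 47.58 MPa
1667 MPa > 47.58 MPa, so A is larger.
Final answer: A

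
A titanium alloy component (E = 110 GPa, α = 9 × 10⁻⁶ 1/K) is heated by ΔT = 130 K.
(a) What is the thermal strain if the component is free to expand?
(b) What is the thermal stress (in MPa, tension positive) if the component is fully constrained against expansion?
(a) Free thermal strain ε_th = α·ΔT = (9 × 10⁻⁶) × 130 = 0.00117
(b) Fully constrained, the expansion is suppressed, so σ = -E·α·ΔT. Convert E = 110 GPa = 1.1 × 10¹¹ Pa.
  σ = -(1.1 × 10¹¹) × (9 × 10⁻⁶) × 130 = -1.287 × 10⁸ Pa = -128.7 MPa (compressive)
Final answer: (a) ε_th = 0.00117, (b) σ = -128.7 MPa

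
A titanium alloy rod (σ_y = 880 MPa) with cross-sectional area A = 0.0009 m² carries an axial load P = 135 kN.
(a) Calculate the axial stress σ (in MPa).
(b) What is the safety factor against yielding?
(a) Axial stress σ = P/A. Convert P = 135 kN = 135000 N.
  σ = 135000 / 0.0009 = 1.5 × 10⁸ Pa = 150 MPa
(b) Safety factor SF = σ_y/σ = 880 / 150 = 5.867
Final answer: (a) σ = 150 MPa, (b) SF = 5.867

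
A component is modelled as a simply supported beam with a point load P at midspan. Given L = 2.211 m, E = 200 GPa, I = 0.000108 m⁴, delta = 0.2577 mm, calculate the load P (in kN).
Model: a simply supported beam with a point load P at midspan, so delta = (P·L^3) / (48·E·I).
Solve for P: P = (48·delta·E·I) / L^3.
Convert to SI units:
  E = 200 GPa = 2 × 10¹¹ Pa
  delta = 0.2577 mm = 0.0002577 m
Substitute:
  P = (48 × 0.0002577 × (2 × 10¹¹) × 0.000108) / 2.211^3
  P = 24720 N
Convert: P = 24720 N = 24.72 kN
Final answer: P = 24.72 kN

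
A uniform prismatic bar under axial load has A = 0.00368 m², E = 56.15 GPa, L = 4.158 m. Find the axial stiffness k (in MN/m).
Model: a uniform prismatic bar under axial load, so k = (A·E) / L.
Convert to SI units:
  E = 56.15 GPa = 5.615 × 10¹⁰ Pa
Substitute:
  k = (0.00368 × (5.615 × 10¹⁰)) / 4.158
  k = 4.97 × 10⁷ N/m
Convert: k = 4.97 × 10⁷ N/m = 49.7 MN/m
Final answer: k = 49.7 MN/m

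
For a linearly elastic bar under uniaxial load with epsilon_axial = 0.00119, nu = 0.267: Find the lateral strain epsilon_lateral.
Model: a linearly elastic bar under uniaxial load, so epsilon_lateral = -nu·epsilon_axial.
Substitute:
  epsilon_lateral = -(0.267 × 0.00119)
  epsilon_lateral = -0.0003177
Final answer: epsilon_lateral = -0.0003177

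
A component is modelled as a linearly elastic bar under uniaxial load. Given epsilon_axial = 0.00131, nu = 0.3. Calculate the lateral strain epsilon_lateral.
Model: a linearly elastic bar under uniaxial load, so epsilon_lateral = -nu·epsilon_axial.
Substitute:
  epsilon_lateral = -(0.3 × 0.00131)
  epsilon_lateral = -0.000393
Final answer: epsilon_lateral = -0.000393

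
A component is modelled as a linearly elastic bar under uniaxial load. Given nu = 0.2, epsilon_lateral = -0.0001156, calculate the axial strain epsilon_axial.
Model: a linearly elastic bar under uniaxial load, so epsilon_lateral = -nu·epsilon_axial.
Solve for epsilon_axial: epsilon_axial = -epsilon_lateral / nu.
Substitute:
  epsilon_axial = -(-0.0001156) / 0.2
  epsilon_axial = 0.000578
Final answer: epsilon_axial = 0.000578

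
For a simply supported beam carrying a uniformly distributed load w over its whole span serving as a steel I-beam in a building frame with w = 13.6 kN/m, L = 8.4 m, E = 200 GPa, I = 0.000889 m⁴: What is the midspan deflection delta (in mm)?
Model: a simply supported beam carrying a uniformly distributed load w over its whole span, so delta = (5·w·L^4) / (384·E·I).
Convert to SI units:
  w = 13.6 kN/m = 13600 N/m
  E = 200 GPa = 2 × 10¹¹ Pa
Substitute:
  delta = (5 × 13600 × 8.4^4) / (384 × (2 × 10¹¹) × 0.000889)
  delta = 0.004959 m
Convert: delta = 0.004959 m = 4.959 mm
Final answer: delta = 4.959 mm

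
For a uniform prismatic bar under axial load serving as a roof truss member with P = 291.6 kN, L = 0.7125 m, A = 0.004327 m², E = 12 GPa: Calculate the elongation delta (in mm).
Model: a uniform prismatic bar under axial load, so delta = (P·L) / (A·E).
Convert to SI units:
  P = 291.6 kN = 291600 N
  E = 12 GPa = 1.2 × 10¹⁰ Pa
Substitute:
  delta = (291600 × 0.7125) / (0.004327 × (1.2 × 10¹⁰))
  delta = 0.004001 m
Convert: delta = 0.004001 m = 4.001 mm
Final answer: delta = 4.001 mm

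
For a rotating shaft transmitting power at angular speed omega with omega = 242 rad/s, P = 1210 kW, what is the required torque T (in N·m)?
Model: a rotating shaft transmitting power at angular speed omega, so P = T·omega.
Solve for T: T = P / omega.
Convert to SI units:
  P = 1210 kW = 1.21 × 10⁶ W
Substitute:
  T = (1.21 × 10⁶) / 242
  T = 5000 N·m
Final answer: T = 5000 N·m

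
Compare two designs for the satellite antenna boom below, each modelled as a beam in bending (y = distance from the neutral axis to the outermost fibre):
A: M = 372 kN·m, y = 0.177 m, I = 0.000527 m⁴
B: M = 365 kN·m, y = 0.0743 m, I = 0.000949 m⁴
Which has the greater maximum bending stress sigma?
Model: a beam in bending (y = distance from the neutral axis to the outermost fibre), so sigma = (M·y) / I (SI units).
  A: sigma = (372000 × 0.177) / 0.000527 = 1.249 × 10⁸ Pa = 124.9 MPa
  B: sigma = (365000 × 0.0743) / 0.000949 = 2.858 × 10⁷ Pa = 28.58 MPa
124.9 MPa > 28.58 MPa, so A is larger.
Final answer: A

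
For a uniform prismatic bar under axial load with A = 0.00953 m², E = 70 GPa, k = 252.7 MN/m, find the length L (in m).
Model: a uniform prismatic bar under axial load, so k = (A·E) / L.
Solve for L: L = (A·E) / k.
Convert to SI units:
  E = 70 GPa = 7 × 10¹⁰ Pa
  k = 252.7 MN/m = 2.527 × 10⁸ N/m
Substitute:
  L = (0.00953 × (7 × 10¹⁰)) / (2.527 × 10⁸)
  L = 2.64 m
Final answer: L = 2.64 m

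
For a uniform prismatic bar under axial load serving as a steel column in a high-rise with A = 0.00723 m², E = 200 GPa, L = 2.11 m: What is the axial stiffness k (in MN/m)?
Model: a uniform prismatic bar under axial load, so k = (A·E) / L.
Convert to SI units:
  E = 200 GPa = 2 × 10¹¹ Pa
Substitute:
  k = (0.00723 × (2 × 10¹¹)) / 2.11
  k = 6.853 × 10⁸ N/m
Convert: k = 6.853 × 10⁸ N/m = 685.3 MN/m
Final answer: k = 685.3 MN/m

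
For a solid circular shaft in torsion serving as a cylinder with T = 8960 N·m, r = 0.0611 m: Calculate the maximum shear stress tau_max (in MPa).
Model: a solid circular shaft in torsion, so tau_max = (2·T) / (π·r^3).
Substitute:
  tau_max = (2 × 8960) / (π × 0.0611^3)
  tau_max = 2.501 × 10⁷ Pa
Convert: tau_max = 2.501 × 10⁷ Pa = 25.01 MPa
Final answer: tau_max = 25.01 MPa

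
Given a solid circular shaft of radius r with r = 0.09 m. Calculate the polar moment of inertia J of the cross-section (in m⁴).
Model: a solid circular shaft of radius r, so J = (π·r^4) / 2.
Substitute:
  J = (π × 0.09^4) / 2
  J = 0.0001031 m⁴
Final answer: J = 0.0001031 m⁴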